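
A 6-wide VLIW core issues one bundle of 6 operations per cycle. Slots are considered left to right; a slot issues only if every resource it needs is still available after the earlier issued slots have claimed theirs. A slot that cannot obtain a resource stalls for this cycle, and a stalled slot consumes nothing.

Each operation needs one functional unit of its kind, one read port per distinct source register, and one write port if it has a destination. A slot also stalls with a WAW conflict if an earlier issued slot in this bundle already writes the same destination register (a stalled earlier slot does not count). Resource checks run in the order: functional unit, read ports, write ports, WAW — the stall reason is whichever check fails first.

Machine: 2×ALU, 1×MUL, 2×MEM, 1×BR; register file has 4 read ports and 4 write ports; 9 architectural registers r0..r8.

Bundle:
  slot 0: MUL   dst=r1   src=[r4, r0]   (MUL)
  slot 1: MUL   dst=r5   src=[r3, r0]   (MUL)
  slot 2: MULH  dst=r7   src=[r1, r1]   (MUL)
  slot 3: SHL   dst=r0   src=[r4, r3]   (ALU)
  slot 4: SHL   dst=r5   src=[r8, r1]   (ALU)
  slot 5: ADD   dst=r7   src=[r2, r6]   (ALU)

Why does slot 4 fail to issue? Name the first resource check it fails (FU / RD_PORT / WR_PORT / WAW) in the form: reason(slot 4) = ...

reason(slot 4) = RD_PORT

#0 MUL src=r4,r0 dispatched  <A:2 Mu:0 Ld:2 B:1 rd:2 wr:3>
#1 MUL src=r3,r0 held:FU  <A:2 Mu:0 Ld:2 B:1 rd:2 wr:3>
#2 MUL src=r1,r1 held:FU  <A:2 Mu:0 Ld:2 B:1 rd:2 wr:3>
#3 ALU src=r4,r3 dispatched  <A:1 Mu:0 Ld:2 B:1 rd:0 wr:2>
#4 ALU src=r8,r1 held:RD_PORT  <A:1 Mu:0 Ld:2 B:1 rd:0 wr:2>
#5 ALU src=r2,r6 held:RD_PORT  <A:1 Mu:0 Ld:2 B:1 rd:0 wr:2>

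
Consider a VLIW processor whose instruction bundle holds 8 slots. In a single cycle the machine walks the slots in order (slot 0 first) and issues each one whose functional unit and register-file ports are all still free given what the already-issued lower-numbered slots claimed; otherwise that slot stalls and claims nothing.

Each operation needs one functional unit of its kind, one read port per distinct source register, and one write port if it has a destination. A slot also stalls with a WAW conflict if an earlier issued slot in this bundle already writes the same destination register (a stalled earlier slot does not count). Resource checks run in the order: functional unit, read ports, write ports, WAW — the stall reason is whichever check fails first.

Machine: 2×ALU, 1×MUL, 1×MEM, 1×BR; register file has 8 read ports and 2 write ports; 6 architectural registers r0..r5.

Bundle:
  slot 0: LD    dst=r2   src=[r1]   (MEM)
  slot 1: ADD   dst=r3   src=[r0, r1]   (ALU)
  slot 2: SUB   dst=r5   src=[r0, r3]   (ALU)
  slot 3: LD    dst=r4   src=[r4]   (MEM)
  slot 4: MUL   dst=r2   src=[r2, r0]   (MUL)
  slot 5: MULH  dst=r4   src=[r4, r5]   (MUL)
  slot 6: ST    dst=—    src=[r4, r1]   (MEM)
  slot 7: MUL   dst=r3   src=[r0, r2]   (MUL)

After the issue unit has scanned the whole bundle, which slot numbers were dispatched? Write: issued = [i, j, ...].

issued = [0, 1]

(0) want 1×MEM +1rd +1wr — yes → AL2|MU1|ME0|BR1|rd7|wr1
(1) want 1×ALU +2rd +1wr — yes → AL1|MU1|ME0|BR1|rd5|wr0
(2) want 1×ALU +2rd +1wr — WR_PORT → AL1|MU1|ME0|BR1|rd5|wr0
(3) want 1×MEM +1rd +1wr — FU → AL1|MU1|ME0|BR1|rd5|wr0
(4) want 1×MUL +2rd +1wr — WR_PORT → AL1|MU1|ME0|BR1|rd5|wr0
(5) want 1×MUL +2rd +1wr — WR_PORT → AL1|MU1|ME0|BR1|rd5|wr0
(6) want 1×MEM +2rd +0wr — FU → AL1|MU1|ME0|BR1|rd5|wr0
(7) want 1×MUL +2rd +1wr — WR_PORT → AL1|MU1|ME0|BR1|rd5|wr0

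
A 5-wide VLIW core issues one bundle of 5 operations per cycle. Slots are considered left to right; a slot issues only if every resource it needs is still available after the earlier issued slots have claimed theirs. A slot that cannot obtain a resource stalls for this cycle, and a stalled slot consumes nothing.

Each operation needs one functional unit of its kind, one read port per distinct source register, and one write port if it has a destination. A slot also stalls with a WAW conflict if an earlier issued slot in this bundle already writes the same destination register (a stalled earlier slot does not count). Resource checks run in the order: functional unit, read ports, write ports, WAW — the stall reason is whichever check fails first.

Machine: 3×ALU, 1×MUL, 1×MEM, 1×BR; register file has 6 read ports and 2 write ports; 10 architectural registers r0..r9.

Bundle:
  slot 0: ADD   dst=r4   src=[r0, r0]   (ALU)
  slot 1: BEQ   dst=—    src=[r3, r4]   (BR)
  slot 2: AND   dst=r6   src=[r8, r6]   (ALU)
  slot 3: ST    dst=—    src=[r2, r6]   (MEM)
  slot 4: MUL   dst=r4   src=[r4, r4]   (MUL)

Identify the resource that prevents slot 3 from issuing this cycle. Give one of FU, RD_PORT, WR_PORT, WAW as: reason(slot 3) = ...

[0] ALU needs rd=1 wr=1: ok; after: ALU=2 MUL=1 MEM=1 BR=1, R=5, W=1
[1] BR needs rd=2 wr=0: ok; after: ALU=2 MUL=1 MEM=1 BR=0, R=3, W=1
[2] ALU needs rd=2 wr=1: ok; after: ALU=1 MUL=1 MEM=1 BR=0, R=1, W=0
[3] MEM needs rd=2 wr=0: RD_PORT; after: ALU=1 MUL=1 MEM=1 BR=0, R=1, W=0
[4] MUL needs rd=1 wr=1: WR_PORT; after: ALU=1 MUL=1 MEM=1 BR=0, R=1, W=0

reason(slot 3) = RD_PORT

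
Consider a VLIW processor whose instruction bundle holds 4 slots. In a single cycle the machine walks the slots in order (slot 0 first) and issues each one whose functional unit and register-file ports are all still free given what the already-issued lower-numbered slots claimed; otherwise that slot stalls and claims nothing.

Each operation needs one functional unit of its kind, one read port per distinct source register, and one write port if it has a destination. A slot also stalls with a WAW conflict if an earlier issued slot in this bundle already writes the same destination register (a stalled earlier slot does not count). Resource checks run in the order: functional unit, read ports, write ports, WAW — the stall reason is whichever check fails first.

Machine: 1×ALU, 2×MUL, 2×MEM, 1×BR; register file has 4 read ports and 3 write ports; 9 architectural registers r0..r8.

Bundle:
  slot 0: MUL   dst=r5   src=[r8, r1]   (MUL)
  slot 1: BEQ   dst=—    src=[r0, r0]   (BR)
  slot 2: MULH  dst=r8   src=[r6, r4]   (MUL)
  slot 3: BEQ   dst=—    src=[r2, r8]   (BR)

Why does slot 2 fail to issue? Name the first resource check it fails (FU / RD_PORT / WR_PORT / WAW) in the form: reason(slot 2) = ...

reason(slot 2) = RD_PORT

[0] MUL needs rd=2 wr=1: ok; after: ALU=1 MUL=1 MEM=2 BR=1, R=2, W=2
[1] BR needs rd=1 wr=0: ok; after: ALU=1 MUL=1 MEM=2 BR=0, R=1, W=2
[2] MUL needs rd=2 wr=1: RD_PORT; after: ALU=1 MUL=1 MEM=2 BR=0, R=1, W=2
[3] BR needs rd=2 wr=0: FU; after: ALU=1 MUL=1 MEM=2 BR=0, R=1, W=2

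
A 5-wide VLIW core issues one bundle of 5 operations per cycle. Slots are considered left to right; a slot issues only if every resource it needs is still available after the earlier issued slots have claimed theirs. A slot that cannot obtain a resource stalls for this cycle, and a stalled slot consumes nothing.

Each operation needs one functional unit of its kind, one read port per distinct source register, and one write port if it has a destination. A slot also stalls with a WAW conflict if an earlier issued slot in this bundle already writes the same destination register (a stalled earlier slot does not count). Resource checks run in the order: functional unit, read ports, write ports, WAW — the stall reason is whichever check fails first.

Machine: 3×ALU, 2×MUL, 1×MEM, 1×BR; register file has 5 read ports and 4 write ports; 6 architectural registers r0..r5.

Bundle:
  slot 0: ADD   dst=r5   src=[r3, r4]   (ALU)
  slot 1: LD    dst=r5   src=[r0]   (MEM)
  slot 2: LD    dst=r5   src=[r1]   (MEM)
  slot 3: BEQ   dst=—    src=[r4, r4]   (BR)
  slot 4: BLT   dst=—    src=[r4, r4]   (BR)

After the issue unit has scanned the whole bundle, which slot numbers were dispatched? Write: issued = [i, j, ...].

issued = [0, 3]

[0] ALU needs rd=2 wr=1: ok; after: ALU=2 MUL=2 MEM=1 BR=1, R=3, W=3
[1] MEM needs rd=1 wr=1: WAW; after: ALU=2 MUL=2 MEM=1 BR=1, R=3, W=3
[2] MEM needs rd=1 wr=1: WAW; after: ALU=2 MUL=2 MEM=1 BR=1, R=3, W=3
[3] BR needs rd=1 wr=0: ok; after: ALU=2 MUL=2 MEM=1 BR=0, R=2, W=3
[4] BR needs rd=1 wr=0: FU; after: ALU=2 MUL=2 MEM=1 BR=0, R=2, W=3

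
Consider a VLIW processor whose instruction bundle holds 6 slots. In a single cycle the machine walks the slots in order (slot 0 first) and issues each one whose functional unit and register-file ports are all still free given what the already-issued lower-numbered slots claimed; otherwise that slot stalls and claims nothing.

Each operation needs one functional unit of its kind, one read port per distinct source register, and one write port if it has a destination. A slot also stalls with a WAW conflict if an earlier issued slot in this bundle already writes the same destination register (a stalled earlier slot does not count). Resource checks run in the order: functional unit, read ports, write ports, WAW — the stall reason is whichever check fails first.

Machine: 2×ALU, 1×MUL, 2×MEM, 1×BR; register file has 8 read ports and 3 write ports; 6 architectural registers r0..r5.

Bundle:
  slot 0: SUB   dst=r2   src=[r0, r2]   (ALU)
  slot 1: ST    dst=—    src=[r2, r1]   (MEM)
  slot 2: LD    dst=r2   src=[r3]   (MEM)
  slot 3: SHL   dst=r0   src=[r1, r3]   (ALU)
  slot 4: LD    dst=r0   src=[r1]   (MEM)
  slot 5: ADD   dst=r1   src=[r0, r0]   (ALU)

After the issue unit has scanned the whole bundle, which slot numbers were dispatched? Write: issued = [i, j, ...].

issued = [0, 1, 3]

(0) want 1×ALU +2rd +1wr — yes → AL1|MU1|ME2|BR1|rd6|wr2
(1) want 1×MEM +2rd +0wr — yes → AL1|MU1|ME1|BR1|rd4|wr2
(2) want 1×MEM +1rd +1wr — WAW → AL1|MU1|ME1|BR1|rd4|wr2
(3) want 1×ALU +2rd +1wr — yes → AL0|MU1|ME1|BR1|rd2|wr1
(4) want 1×MEM +1rd +1wr — WAW → AL0|MU1|ME1|BR1|rd2|wr1
(5) want 1×ALU +1rd +1wr — FU → AL0|MU1|ME1|BR1|rd2|wr1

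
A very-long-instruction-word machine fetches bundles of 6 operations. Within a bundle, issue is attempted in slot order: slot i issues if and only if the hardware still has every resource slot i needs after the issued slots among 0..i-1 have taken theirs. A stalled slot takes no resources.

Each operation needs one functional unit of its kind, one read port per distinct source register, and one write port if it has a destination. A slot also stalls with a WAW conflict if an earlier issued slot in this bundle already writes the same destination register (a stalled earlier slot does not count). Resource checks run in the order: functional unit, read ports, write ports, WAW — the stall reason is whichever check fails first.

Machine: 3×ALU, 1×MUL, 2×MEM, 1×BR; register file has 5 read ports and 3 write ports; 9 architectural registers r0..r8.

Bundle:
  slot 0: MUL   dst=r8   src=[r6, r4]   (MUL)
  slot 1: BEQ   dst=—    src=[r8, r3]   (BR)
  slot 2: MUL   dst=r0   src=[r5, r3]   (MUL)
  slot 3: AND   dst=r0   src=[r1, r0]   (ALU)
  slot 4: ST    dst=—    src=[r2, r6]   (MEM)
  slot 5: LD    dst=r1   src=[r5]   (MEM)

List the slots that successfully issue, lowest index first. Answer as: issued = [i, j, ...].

issued = [0, 1, 5]

slot 0 (MUL): ISSUE — free A3,Mu0,Ld2,B1 rp3 wp2
slot 1 (BR): ISSUE — free A3,Mu0,Ld2,B0 rp1 wp2
slot 2 (MUL): stall FU — free A3,Mu0,Ld2,B0 rp1 wp2
slot 3 (ALU): stall RD_PORT — free A3,Mu0,Ld2,B0 rp1 wp2
slot 4 (MEM): stall RD_PORT — free A3,Mu0,Ld2,B0 rp1 wp2
slot 5 (MEM): ISSUE — free A3,Mu0,Ld1,B0 rp0 wp1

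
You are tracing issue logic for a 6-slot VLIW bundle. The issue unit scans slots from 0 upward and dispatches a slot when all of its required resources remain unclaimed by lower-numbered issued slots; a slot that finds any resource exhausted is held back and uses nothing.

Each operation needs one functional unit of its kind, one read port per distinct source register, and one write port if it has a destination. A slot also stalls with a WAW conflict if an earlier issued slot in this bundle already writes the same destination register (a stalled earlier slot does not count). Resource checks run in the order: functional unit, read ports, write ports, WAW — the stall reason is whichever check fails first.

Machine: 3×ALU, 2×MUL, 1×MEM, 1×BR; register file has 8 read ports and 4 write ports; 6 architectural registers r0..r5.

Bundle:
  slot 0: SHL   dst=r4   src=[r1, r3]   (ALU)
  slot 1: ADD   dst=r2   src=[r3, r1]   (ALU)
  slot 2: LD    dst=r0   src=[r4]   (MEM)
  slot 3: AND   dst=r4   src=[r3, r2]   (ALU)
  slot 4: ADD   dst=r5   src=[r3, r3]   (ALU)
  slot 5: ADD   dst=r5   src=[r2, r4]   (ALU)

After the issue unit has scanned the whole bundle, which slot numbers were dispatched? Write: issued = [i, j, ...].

(0) want 1×ALU +2rd +1wr — yes → AL2|MU2|ME1|BR1|rd6|wr3
(1) want 1×ALU +2rd +1wr — yes → AL1|MU2|ME1|BR1|rd4|wr2
(2) want 1×MEM +1rd +1wr — yes → AL1|MU2|ME0|BR1|rd3|wr1
(3) want 1×ALU +2rd +1wr — WAW → AL1|MU2|ME0|BR1|rd3|wr1
(4) want 1×ALU +1rd +1wr — yes → AL0|MU2|ME0|BR1|rd2|wr0
(5) want 1×ALU +2rd +1wr — FU → AL0|MU2|ME0|BR1|rd2|wr0

issued = [0, 1, 2, 4]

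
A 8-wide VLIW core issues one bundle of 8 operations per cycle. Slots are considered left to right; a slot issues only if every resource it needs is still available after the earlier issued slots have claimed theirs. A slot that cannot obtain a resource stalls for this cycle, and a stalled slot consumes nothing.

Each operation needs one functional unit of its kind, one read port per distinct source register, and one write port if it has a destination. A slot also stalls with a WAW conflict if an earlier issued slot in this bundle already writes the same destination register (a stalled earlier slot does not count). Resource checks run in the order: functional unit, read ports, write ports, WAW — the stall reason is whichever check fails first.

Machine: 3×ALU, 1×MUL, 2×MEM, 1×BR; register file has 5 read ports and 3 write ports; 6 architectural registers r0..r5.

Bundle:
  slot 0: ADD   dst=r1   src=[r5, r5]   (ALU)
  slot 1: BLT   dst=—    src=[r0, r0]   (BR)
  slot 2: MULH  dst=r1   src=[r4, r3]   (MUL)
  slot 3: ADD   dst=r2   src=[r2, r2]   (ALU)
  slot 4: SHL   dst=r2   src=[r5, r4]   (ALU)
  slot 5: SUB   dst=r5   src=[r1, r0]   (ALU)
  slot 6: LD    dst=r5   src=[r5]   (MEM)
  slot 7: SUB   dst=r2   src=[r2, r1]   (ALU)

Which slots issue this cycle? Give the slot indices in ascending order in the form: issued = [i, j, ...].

slot 0 (ALU): ISSUE — free A2,Mu1,Ld2,B1 rp4 wp2
slot 1 (BR): ISSUE — free A2,Mu1,Ld2,B0 rp3 wp2
slot 2 (MUL): stall WAW — free A2,Mu1,Ld2,B0 rp3 wp2
slot 3 (ALU): ISSUE — free A1,Mu1,Ld2,B0 rp2 wp1
slot 4 (ALU): stall WAW — free A1,Mu1,Ld2,B0 rp2 wp1
slot 5 (ALU): ISSUE — free A0,Mu1,Ld2,B0 rp0 wp0
slot 6 (MEM): stall RD_PORT — free A0,Mu1,Ld2,B0 rp0 wp0
slot 7 (ALU): stall FU — free A0,Mu1,Ld2,B0 rp0 wp0

issued = [0, 1, 3, 5]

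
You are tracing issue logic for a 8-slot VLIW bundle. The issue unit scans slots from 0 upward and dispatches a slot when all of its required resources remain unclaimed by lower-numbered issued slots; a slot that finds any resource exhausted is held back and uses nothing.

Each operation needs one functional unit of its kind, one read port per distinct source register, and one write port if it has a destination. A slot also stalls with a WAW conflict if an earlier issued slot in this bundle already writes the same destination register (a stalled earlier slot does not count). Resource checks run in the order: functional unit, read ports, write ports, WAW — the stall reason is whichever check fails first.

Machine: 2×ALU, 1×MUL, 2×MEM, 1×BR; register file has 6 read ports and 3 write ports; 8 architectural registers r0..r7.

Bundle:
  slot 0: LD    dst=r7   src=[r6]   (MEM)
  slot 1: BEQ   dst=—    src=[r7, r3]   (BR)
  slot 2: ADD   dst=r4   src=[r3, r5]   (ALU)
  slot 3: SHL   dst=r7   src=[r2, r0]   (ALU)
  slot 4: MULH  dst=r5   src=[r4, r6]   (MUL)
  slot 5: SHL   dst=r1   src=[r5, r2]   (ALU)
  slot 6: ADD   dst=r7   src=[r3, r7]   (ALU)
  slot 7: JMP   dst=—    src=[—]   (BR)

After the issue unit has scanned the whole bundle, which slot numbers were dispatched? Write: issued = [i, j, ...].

issued = [0, 1, 2]

[0] MEM needs rd=1 wr=1: ok; after: ALU=2 MUL=1 MEM=1 BR=1, R=5, W=2
[1] BR needs rd=2 wr=0: ok; after: ALU=2 MUL=1 MEM=1 BR=0, R=3, W=2
[2] ALU needs rd=2 wr=1: ok; after: ALU=1 MUL=1 MEM=1 BR=0, R=1, W=1
[3] ALU needs rd=2 wr=1: RD_PORT; after: ALU=1 MUL=1 MEM=1 BR=0, R=1, W=1
[4] MUL needs rd=2 wr=1: RD_PORT; after: ALU=1 MUL=1 MEM=1 BR=0, R=1, W=1
[5] ALU needs rd=2 wr=1: RD_PORT; after: ALU=1 MUL=1 MEM=1 BR=0, R=1, W=1
[6] ALU needs rd=2 wr=1: RD_PORT; after: ALU=1 MUL=1 MEM=1 BR=0, R=1, W=1
[7] BR needs rd=0 wr=0: FU; after: ALU=1 MUL=1 MEM=1 BR=0, R=1, W=1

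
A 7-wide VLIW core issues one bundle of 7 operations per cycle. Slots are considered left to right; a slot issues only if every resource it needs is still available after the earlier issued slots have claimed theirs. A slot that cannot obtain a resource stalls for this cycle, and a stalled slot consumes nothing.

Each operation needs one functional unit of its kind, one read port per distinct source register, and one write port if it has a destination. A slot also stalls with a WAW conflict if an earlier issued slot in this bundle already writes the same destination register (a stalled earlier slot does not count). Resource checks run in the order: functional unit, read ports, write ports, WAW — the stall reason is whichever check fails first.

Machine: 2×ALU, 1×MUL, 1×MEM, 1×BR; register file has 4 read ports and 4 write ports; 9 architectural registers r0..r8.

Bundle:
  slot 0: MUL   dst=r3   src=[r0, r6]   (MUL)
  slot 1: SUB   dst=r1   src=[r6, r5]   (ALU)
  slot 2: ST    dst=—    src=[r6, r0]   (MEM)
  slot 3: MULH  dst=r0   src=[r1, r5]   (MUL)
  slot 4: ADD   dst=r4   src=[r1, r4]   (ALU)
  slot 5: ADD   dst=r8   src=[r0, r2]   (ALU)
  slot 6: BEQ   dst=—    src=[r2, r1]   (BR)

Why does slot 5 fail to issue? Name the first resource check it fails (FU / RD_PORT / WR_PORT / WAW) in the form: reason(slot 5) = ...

reason(slot 5) = RD_PORT

#0 MUL src=r0,r6 dispatched  <A:2 Mu:0 Ld:1 B:1 rd:2 wr:3>
#1 ALU src=r6,r5 dispatched  <A:1 Mu:0 Ld:1 B:1 rd:0 wr:2>
#2 MEM src=r6,r0 held:RD_PORT  <A:1 Mu:0 Ld:1 B:1 rd:0 wr:2>
#3 MUL src=r1,r5 held:FU  <A:1 Mu:0 Ld:1 B:1 rd:0 wr:2>
#4 ALU src=r1,r4 held:RD_PORT  <A:1 Mu:0 Ld:1 B:1 rd:0 wr:2>
#5 ALU src=r0,r2 held:RD_PORT  <A:1 Mu:0 Ld:1 B:1 rd:0 wr:2>
#6 BR src=r2,r1 held:RD_PORT  <A:1 Mu:0 Ld:1 B:1 rd:0 wr:2>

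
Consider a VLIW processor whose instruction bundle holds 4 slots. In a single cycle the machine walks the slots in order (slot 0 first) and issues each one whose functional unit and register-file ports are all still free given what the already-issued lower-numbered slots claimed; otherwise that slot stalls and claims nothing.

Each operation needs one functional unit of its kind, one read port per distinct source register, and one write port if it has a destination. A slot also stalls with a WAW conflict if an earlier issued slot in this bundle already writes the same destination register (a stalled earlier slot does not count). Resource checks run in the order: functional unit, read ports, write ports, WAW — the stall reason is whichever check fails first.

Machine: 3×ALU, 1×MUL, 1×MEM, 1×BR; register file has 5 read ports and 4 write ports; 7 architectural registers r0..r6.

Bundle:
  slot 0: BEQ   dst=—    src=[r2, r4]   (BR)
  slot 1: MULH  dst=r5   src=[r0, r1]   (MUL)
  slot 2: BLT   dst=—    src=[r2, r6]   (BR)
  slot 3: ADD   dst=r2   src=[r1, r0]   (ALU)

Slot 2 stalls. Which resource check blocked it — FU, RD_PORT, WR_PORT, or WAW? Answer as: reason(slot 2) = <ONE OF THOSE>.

slot 0 (BR): ISSUE — free A3,Mu1,Ld1,B0 rp3 wp4
slot 1 (MUL): ISSUE — free A3,Mu0,Ld1,B0 rp1 wp3
slot 2 (BR): stall FU — free A3,Mu0,Ld1,B0 rp1 wp3
slot 3 (ALU): stall RD_PORT — free A3,Mu0,Ld1,B0 rp1 wp3

reason(slot 2) = FU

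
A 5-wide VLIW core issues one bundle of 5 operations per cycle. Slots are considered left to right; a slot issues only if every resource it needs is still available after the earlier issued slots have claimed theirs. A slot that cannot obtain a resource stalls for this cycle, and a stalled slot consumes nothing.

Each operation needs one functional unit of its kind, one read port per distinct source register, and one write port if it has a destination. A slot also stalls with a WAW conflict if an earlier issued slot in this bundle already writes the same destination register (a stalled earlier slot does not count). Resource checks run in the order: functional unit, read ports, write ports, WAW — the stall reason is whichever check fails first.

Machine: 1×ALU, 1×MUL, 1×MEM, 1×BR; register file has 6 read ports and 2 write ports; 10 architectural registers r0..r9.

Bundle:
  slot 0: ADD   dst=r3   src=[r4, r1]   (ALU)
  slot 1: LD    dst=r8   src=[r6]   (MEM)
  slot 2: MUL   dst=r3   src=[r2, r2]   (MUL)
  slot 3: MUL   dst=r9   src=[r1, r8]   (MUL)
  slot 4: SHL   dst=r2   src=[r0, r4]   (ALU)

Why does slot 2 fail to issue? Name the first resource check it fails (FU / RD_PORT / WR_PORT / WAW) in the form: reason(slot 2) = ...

(0) want 1×ALU +2rd +1wr — yes → AL0|MU1|ME1|BR1|rd4|wr1
(1) want 1×MEM +1rd +1wr — yes → AL0|MU1|ME0|BR1|rd3|wr0
(2) want 1×MUL +1rd +1wr — WR_PORT → AL0|MU1|ME0|BR1|rd3|wr0
(3) want 1×MUL +2rd +1wr — WR_PORT → AL0|MU1|ME0|BR1|rd3|wr0
(4) want 1×ALU +2rd +1wr — FU → AL0|MU1|ME0|BR1|rd3|wr0

reason(slot 2) = WR_PORT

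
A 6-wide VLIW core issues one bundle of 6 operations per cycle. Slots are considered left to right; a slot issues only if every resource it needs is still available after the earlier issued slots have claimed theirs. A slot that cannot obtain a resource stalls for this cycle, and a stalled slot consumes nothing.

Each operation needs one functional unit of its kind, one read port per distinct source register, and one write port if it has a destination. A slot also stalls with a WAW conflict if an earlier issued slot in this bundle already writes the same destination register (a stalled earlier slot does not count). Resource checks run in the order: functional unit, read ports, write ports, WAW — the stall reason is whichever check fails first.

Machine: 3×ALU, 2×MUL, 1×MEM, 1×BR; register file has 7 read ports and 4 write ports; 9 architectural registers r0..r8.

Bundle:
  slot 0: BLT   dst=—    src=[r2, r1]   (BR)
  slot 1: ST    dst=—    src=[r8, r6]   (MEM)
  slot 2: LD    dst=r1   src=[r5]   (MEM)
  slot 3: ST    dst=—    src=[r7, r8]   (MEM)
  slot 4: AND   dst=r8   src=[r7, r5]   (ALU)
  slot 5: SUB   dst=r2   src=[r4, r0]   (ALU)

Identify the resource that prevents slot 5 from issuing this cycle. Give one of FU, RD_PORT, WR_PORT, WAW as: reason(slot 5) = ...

(0) want 1×BR +2rd +0wr — yes → AL3|MU2|ME1|BR0|rd5|wr4
(1) want 1×MEM +2rd +0wr — yes → AL3|MU2|ME0|BR0|rd3|wr4
(2) want 1×MEM +1rd +1wr — FU → AL3|MU2|ME0|BR0|rd3|wr4
(3) want 1×MEM +2rd +0wr — FU → AL3|MU2|ME0|BR0|rd3|wr4
(4) want 1×ALU +2rd +1wr — yes → AL2|MU2|ME0|BR0|rd1|wr3
(5) want 1×ALU +2rd +1wr — RD_PORT → AL2|MU2|ME0|BR0|rd1|wr3

reason(slot 5) = RD_PORT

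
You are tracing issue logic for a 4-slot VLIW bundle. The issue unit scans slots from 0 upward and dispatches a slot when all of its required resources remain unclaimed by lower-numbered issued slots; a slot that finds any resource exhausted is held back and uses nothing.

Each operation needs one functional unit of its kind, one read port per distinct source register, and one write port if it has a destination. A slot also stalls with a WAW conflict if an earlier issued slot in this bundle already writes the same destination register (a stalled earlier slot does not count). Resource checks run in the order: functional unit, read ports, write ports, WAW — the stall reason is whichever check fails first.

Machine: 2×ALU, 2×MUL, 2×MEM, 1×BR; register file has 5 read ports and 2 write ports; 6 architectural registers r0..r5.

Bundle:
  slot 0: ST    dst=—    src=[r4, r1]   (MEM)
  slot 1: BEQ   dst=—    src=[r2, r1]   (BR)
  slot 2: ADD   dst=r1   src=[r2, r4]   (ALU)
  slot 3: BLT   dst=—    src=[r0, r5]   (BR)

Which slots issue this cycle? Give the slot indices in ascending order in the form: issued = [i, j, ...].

(0) want 1×MEM +2rd +0wr — yes → AL2|MU2|ME1|BR1|rd3|wr2
(1) want 1×BR +2rd +0wr — yes → AL2|MU2|ME1|BR0|rd1|wr2
(2) want 1×ALU +2rd +1wr — RD_PORT → AL2|MU2|ME1|BR0|rd1|wr2
(3) want 1×BR +2rd +0wr — FU → AL2|MU2|ME1|BR0|rd1|wr2

issued = [0, 1]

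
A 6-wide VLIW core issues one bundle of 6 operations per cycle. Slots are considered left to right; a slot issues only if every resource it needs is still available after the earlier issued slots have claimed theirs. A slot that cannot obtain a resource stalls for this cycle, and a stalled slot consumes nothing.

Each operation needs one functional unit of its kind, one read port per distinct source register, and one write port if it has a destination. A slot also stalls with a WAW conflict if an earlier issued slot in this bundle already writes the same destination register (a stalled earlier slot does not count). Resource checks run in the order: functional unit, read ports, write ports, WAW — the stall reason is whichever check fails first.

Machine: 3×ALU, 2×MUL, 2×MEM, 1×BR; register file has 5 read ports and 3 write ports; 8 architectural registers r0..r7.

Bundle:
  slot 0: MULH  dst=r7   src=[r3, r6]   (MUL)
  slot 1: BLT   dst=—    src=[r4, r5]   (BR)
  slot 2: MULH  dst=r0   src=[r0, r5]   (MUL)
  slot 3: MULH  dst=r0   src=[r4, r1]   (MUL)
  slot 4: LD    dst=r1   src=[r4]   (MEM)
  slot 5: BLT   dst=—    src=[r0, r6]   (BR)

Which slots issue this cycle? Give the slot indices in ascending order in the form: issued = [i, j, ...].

issued = [0, 1, 4]

slot 0 (MUL): ISSUE — free A3,Mu1,Ld2,B1 rp3 wp2
slot 1 (BR): ISSUE — free A3,Mu1,Ld2,B0 rp1 wp2
slot 2 (MUL): stall RD_PORT — free A3,Mu1,Ld2,B0 rp1 wp2
slot 3 (MUL): stall RD_PORT — free A3,Mu1,Ld2,B0 rp1 wp2
slot 4 (MEM): ISSUE — free A3,Mu1,Ld1,B0 rp0 wp1
slot 5 (BR): stall FU — free A3,Mu1,Ld1,B0 rp0 wp1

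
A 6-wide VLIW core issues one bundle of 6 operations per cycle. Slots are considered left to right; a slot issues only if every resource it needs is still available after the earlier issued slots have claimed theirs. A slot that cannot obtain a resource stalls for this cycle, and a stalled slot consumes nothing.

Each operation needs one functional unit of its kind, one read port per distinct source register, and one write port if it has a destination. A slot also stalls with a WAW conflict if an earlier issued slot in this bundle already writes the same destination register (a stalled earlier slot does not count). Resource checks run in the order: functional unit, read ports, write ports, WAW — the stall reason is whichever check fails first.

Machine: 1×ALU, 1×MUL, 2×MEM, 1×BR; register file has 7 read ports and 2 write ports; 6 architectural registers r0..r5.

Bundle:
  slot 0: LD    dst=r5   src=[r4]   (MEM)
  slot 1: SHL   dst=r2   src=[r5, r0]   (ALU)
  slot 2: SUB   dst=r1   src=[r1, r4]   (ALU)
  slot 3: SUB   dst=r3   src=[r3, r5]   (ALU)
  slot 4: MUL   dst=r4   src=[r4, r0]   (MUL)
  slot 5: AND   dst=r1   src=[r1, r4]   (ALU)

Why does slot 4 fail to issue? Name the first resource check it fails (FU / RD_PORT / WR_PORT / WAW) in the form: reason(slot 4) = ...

reason(slot 4) = WR_PORT

(0) want 1×MEM +1rd +1wr — yes → AL1|MU1|ME1|BR1|rd6|wr1
(1) want 1×ALU +2rd +1wr — yes → AL0|MU1|ME1|BR1|rd4|wr0
(2) want 1×ALU +2rd +1wr — FU → AL0|MU1|ME1|BR1|rd4|wr0
(3) want 1×ALU +2rd +1wr — FU → AL0|MU1|ME1|BR1|rd4|wr0
(4) want 1×MUL +2rd +1wr — WR_PORT → AL0|MU1|ME1|BR1|rd4|wr0
(5) want 1×ALU +2rd +1wr — FU → AL0|MU1|ME1|BR1|rd4|wr0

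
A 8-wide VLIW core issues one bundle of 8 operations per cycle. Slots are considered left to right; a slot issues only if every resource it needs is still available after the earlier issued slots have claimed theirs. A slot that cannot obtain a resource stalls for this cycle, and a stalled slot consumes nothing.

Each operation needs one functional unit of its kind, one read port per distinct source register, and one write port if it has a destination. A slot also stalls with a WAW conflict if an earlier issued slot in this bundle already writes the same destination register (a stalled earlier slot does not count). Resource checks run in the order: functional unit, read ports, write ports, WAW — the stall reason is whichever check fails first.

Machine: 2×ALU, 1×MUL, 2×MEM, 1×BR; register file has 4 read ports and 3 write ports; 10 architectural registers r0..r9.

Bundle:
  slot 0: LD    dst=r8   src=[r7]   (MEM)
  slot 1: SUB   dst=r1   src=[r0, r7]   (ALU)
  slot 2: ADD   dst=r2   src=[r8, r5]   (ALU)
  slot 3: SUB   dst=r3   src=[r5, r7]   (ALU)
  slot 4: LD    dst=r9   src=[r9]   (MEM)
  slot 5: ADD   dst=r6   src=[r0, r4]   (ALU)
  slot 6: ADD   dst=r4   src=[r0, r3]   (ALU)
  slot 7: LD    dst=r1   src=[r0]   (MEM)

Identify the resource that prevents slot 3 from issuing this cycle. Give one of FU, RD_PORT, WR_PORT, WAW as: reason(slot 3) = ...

reason(slot 3) = RD_PORT

#0 MEM src=r7 dispatched  <A:2 Mu:1 Ld:1 B:1 rd:3 wr:2>
#1 ALU src=r0,r7 dispatched  <A:1 Mu:1 Ld:1 B:1 rd:1 wr:1>
#2 ALU src=r8,r5 held:RD_PORT  <A:1 Mu:1 Ld:1 B:1 rd:1 wr:1>
#3 ALU src=r5,r7 held:RD_PORT  <A:1 Mu:1 Ld:1 B:1 rd:1 wr:1>
#4 MEM src=r9 dispatched  <A:1 Mu:1 Ld:0 B:1 rd:0 wr:0>
#5 ALU src=r0,r4 held:RD_PORT  <A:1 Mu:1 Ld:0 B:1 rd:0 wr:0>
#6 ALU src=r0,r3 held:RD_PORT  <A:1 Mu:1 Ld:0 B:1 rd:0 wr:0>
#7 MEM src=r0 held:FU  <A:1 Mu:1 Ld:0 B:1 rd:0 wr:0>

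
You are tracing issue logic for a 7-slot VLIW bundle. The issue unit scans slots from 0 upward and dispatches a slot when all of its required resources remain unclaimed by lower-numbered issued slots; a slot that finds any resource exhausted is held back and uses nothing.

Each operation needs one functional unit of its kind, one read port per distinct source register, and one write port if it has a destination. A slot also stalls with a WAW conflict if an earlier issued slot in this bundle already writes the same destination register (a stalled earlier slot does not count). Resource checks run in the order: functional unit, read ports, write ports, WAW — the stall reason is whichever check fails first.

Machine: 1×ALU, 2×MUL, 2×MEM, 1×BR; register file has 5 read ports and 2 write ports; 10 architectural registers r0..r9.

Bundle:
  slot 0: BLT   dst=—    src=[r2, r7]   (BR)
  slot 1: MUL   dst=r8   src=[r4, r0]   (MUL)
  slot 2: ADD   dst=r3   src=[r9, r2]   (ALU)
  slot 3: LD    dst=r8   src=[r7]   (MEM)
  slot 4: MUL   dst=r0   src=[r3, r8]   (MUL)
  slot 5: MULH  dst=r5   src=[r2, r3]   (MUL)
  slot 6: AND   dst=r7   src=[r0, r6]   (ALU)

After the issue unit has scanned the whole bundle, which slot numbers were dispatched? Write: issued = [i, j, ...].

#0 BR src=r2,r7 dispatched  <A:1 Mu:2 Ld:2 B:0 rd:3 wr:2>
#1 MUL src=r4,r0 dispatched  <A:1 Mu:1 Ld:2 B:0 rd:1 wr:1>
#2 ALU src=r9,r2 held:RD_PORT  <A:1 Mu:1 Ld:2 B:0 rd:1 wr:1>
#3 MEM src=r7 held:WAW  <A:1 Mu:1 Ld:2 B:0 rd:1 wr:1>
#4 MUL src=r3,r8 held:RD_PORT  <A:1 Mu:1 Ld:2 B:0 rd:1 wr:1>
#5 MUL src=r2,r3 held:RD_PORT  <A:1 Mu:1 Ld:2 B:0 rd:1 wr:1>
#6 ALU src=r0,r6 held:RD_PORT  <A:1 Mu:1 Ld:2 B:0 rd:1 wr:1>

issued = [0, 1]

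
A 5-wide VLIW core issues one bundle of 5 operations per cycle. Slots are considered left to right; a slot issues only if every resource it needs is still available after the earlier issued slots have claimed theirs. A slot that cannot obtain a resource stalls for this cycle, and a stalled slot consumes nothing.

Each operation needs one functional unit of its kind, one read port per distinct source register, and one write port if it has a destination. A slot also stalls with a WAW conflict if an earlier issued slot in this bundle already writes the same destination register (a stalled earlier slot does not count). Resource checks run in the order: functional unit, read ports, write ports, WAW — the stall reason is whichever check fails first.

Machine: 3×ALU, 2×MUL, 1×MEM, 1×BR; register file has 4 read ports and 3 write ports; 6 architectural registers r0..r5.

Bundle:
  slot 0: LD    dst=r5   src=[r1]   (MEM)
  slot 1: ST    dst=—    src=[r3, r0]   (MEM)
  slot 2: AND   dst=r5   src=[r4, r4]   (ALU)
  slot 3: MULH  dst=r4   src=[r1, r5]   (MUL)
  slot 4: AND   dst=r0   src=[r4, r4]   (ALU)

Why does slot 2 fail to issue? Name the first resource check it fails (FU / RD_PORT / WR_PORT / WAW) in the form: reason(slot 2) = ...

reason(slot 2) = WAW

#0 MEM src=r1 dispatched  <A:3 Mu:2 Ld:0 B:1 rd:3 wr:2>
#1 MEM src=r3,r0 held:FU  <A:3 Mu:2 Ld:0 B:1 rd:3 wr:2>
#2 ALU src=r4,r4 held:WAW  <A:3 Mu:2 Ld:0 B:1 rd:3 wr:2>
#3 MUL src=r1,r5 dispatched  <A:3 Mu:1 Ld:0 B:1 rd:1 wr:1>
#4 ALU src=r4,r4 dispatched  <A:2 Mu:1 Ld:0 B:1 rd:0 wr:0>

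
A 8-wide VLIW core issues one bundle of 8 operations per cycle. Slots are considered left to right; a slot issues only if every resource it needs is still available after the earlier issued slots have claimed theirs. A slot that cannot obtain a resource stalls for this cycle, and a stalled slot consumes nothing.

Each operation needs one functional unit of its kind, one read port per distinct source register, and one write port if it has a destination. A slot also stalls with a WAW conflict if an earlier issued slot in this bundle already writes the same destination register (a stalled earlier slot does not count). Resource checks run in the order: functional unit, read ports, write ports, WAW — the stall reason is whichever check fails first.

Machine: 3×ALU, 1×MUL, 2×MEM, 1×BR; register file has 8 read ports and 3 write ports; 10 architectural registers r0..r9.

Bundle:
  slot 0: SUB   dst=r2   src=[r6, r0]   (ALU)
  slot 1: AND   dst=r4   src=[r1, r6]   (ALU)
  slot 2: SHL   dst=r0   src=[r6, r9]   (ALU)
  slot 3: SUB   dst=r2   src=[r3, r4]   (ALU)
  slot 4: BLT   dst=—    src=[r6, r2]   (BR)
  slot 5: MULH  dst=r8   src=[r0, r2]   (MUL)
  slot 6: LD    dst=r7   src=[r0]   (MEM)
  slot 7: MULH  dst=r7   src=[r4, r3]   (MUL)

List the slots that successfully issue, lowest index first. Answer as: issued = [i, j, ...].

(0) want 1×ALU +2rd +1wr — yes → AL2|MU1|ME2|BR1|rd6|wr2
(1) want 1×ALU +2rd +1wr — yes → AL1|MU1|ME2|BR1|rd4|wr1
(2) want 1×ALU +2rd +1wr — yes → AL0|MU1|ME2|BR1|rd2|wr0
(3) want 1×ALU +2rd +1wr — FU → AL0|MU1|ME2|BR1|rd2|wr0
(4) want 1×BR +2rd +0wr — yes → AL0|MU1|ME2|BR0|rd0|wr0
(5) want 1×MUL +2rd +1wr — RD_PORT → AL0|MU1|ME2|BR0|rd0|wr0
(6) want 1×MEM +1rd +1wr — RD_PORT → AL0|MU1|ME2|BR0|rd0|wr0
(7) want 1×MUL +2rd +1wr — RD_PORT → AL0|MU1|ME2|BR0|rd0|wr0

issued = [0, 1, 2, 4]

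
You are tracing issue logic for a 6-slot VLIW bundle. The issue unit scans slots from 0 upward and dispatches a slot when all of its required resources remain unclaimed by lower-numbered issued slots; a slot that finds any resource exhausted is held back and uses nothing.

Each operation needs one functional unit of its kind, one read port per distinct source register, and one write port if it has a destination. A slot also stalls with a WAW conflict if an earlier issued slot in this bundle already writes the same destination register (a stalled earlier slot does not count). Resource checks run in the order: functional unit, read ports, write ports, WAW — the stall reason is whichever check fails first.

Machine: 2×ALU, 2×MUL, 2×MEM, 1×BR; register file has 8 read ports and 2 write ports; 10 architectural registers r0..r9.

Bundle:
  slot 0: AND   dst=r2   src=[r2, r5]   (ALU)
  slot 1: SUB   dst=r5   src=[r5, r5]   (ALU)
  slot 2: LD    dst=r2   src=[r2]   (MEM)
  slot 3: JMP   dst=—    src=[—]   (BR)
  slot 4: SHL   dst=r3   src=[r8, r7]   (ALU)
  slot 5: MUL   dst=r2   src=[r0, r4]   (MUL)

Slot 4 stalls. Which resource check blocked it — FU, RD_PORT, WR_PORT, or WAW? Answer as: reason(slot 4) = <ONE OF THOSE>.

reason(slot 4) = FU

slot 0 (ALU): ISSUE — free A1,Mu2,Ld2,B1 rp6 wp1
slot 1 (ALU): ISSUE — free A0,Mu2,Ld2,B1 rp5 wp0
slot 2 (MEM): stall WR_PORT — free A0,Mu2,Ld2,B1 rp5 wp0
slot 3 (BR): ISSUE — free A0,Mu2,Ld2,B0 rp5 wp0
slot 4 (ALU): stall FU — free A0,Mu2,Ld2,B0 rp5 wp0
slot 5 (MUL): stall WR_PORT — free A0,Mu2,Ld2,B0 rp5 wp0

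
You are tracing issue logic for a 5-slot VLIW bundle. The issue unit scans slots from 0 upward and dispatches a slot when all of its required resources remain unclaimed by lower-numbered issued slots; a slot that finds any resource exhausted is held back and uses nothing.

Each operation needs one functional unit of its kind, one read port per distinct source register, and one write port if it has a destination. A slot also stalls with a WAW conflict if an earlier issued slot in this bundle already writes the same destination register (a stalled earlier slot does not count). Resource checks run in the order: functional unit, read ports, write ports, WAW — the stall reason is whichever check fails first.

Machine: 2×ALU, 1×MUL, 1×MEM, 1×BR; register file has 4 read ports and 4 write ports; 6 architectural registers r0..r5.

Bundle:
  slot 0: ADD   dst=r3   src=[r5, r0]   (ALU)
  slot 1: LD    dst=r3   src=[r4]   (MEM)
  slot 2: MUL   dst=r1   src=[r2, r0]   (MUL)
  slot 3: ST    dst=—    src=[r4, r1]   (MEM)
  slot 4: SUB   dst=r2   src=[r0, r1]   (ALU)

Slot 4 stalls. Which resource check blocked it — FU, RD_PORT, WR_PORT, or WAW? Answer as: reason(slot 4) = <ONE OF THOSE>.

#0 ALU src=r5,r0 dispatched  <A:1 Mu:1 Ld:1 B:1 rd:2 wr:3>
#1 MEM src=r4 held:WAW  <A:1 Mu:1 Ld:1 B:1 rd:2 wr:3>
#2 MUL src=r2,r0 dispatched  <A:1 Mu:0 Ld:1 B:1 rd:0 wr:2>
#3 MEM src=r4,r1 held:RD_PORT  <A:1 Mu:0 Ld:1 B:1 rd:0 wr:2>
#4 ALU src=r0,r1 held:RD_PORT  <A:1 Mu:0 Ld:1 B:1 rd:0 wr:2>

reason(slot 4) = RD_PORT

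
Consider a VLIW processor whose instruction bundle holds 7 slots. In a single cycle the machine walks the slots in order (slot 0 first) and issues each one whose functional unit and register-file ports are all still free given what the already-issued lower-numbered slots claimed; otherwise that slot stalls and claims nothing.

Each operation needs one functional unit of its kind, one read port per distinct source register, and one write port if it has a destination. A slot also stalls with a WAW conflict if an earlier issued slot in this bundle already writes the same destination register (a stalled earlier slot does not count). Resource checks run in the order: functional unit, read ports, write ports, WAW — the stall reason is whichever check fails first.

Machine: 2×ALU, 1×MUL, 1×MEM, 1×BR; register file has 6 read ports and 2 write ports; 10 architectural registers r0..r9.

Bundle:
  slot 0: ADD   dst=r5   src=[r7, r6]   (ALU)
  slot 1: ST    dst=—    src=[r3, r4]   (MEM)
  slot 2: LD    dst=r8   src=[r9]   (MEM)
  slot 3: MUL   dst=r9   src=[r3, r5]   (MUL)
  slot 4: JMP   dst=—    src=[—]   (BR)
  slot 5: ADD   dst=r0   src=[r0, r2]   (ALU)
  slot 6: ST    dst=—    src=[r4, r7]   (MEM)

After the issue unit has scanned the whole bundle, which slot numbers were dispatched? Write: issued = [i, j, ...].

issued = [0, 1, 3, 4]

slot 0 (ALU): ISSUE — free A1,Mu1,Ld1,B1 rp4 wp1
slot 1 (MEM): ISSUE — free A1,Mu1,Ld0,B1 rp2 wp1
slot 2 (MEM): stall FU — free A1,Mu1,Ld0,B1 rp2 wp1
slot 3 (MUL): ISSUE — free A1,Mu0,Ld0,B1 rp0 wp0
slot 4 (BR): ISSUE — free A1,Mu0,Ld0,B0 rp0 wp0
slot 5 (ALU): stall RD_PORT — free A1,Mu0,Ld0,B0 rp0 wp0
slot 6 (MEM): stall FU — free A1,Mu0,Ld0,B0 rp0 wp0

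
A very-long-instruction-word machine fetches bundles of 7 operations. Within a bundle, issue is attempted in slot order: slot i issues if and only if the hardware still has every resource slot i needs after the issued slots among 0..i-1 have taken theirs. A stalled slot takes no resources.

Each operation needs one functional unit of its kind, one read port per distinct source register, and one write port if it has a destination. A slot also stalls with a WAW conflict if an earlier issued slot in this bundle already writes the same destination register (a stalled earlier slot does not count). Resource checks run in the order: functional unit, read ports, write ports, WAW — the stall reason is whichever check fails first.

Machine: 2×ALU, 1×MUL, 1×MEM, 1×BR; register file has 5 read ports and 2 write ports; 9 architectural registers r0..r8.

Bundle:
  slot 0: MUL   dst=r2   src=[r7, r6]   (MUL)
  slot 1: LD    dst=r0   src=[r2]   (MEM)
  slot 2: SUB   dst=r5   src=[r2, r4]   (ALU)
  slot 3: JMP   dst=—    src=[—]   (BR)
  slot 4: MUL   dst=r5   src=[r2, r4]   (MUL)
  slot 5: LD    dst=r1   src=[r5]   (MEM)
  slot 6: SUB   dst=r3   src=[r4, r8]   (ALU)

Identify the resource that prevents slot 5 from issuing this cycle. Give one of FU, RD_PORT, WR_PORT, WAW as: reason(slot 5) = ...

  0. MUL→r2 ⇒ go  {2A/0Mu/1Ld/1B | 3r 1w}
  1. MEM→r0 ⇒ go  {2A/0Mu/0Ld/1B | 2r 0w}
  2. ALU→r5 ⇒ no(WR_PORT)  {2A/0Mu/0Ld/1B | 2r 0w}
  3. BR ⇒ go  {2A/0Mu/0Ld/0B | 2r 0w}
  4. MUL→r5 ⇒ no(FU)  {2A/0Mu/0Ld/0B | 2r 0w}
  5. MEM→r1 ⇒ no(FU)  {2A/0Mu/0Ld/0B | 2r 0w}
  6. ALU→r3 ⇒ no(WR_PORT)  {2A/0Mu/0Ld/0B | 2r 0w}

reason(slot 5) = FU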